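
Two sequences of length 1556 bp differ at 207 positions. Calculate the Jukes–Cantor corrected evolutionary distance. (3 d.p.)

0.146

p = 207/1556 ≈ 0.133033.
d = −(3/4) ln(1 − 4p/3) = −0.75 ln(1 − 0.177377) = −0.75 ln(0.822623)
  = −0.75 × (-0.195257) = 0.146443 substitutions/site.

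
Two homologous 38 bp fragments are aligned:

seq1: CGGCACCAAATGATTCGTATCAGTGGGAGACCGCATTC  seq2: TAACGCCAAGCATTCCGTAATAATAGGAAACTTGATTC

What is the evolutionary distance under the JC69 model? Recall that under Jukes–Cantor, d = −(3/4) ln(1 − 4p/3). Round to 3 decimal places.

0.681

The sequences differ at 17 of 38 sites, so p = 17/38 ≈ 0.447368.
d = −(3/4) ln(1 − 4p/3) = −0.75 ln(1 − 0.596491) = −0.75 ln(0.403509)
  = −0.75 × (-0.907556) = 0.680667 substitutions/site.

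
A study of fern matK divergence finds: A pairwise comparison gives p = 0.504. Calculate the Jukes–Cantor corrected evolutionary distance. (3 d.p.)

d = −(3/4) ln(1 − 4p/3) = −0.75 ln(1 − 0.672) = −0.75 ln(0.328)
  = −0.75 × (-1.114742) = 0.836057 substitutions/site.

0.836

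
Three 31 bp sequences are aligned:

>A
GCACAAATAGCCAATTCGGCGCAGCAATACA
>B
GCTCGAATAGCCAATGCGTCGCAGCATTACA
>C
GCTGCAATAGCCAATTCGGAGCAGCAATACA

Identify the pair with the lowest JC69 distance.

A–B: 5/31 differ, p = 0.161, d = 0.182.
A–C: 4/31 differ, p = 0.129, d = 0.142.
B–C: 6/31 differ, p = 0.194, d = 0.224.
The smallest distance is between A and C.

A and C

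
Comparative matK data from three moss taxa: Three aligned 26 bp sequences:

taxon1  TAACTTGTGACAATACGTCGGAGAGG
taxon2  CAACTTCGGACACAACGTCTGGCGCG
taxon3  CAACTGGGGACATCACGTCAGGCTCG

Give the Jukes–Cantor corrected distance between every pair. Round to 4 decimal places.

taxon1–taxon2: 10/26 sites differ → p ≈ 0.384615, d = −0.75 ln(1 − 0.51282) = 0.539341 ≈ 0.5393.
taxon1–taxon3: 10/26 sites differ → p ≈ 0.384615, d = −0.75 ln(1 − 0.51282) = 0.539341 ≈ 0.5393.
taxon2–taxon3: 6/26 sites differ → p ≈ 0.230769, d = −0.75 ln(1 − 0.307692) = 0.275793 ≈ 0.2758.

d(taxon1,taxon2) = 0.5393, d(taxon1,taxon3) = 0.5393, d(taxon2,taxon3) = 0.2758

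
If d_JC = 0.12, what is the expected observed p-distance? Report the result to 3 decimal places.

p = (3/4)(1 − e^(−4d/3)) = 0.75 × (1 − e^(-0.16)) = 0.75 × (1 − 0.852144) = 0.110892.

0.111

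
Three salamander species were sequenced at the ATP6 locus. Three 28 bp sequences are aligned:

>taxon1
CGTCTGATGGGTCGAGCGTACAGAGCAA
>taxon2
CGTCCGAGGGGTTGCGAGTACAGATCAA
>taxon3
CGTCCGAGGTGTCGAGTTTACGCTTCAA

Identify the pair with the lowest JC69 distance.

taxon1–taxon2: 6/28 differ, p = 0.214, d = 0.252.
taxon1–taxon3: 9/28 differ, p = 0.321, d = 0.420.
taxon2–taxon3: 8/28 differ, p = 0.286, d = 0.360.
The smallest distance is between taxon1 and taxon2.

taxon1 and taxon2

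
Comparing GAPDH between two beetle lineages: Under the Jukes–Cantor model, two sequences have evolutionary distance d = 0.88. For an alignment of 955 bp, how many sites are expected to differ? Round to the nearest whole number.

Invert JC69: p = (3/4)(1 − e^(−4d/3)) = 0.75 × (1 − e^(-1.173333)) = 0.75 × (1 − 0.309334) = 0.518000.
Expected differing sites = pL ≈ 0.518000 × 955 = 494.69 ≈ 495.

495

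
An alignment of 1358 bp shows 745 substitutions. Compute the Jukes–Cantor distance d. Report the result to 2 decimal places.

0.99

p = 745/1358 ≈ 0.548601.
d = −(3/4) ln(1 − 4p/3) = −0.75 ln(1 − 0.731468) = −0.75 ln(0.268532)
  = −0.75 × (-1.314785) = 0.986089 substitutions/site.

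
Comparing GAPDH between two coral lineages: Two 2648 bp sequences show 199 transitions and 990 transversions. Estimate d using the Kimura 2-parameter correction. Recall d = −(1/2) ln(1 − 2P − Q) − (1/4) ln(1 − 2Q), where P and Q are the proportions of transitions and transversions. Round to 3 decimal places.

0.716

P = 199/2648 ≈ 0.075151 and Q = 990/2648 ≈ 0.373867.
Under the Kimura two-parameter model, d = −½ ln(1 − 2P − Q) − ¼ ln(1 − 2Q).
1 − 2P − Q = 0.475831, giving −½ ln(0.475831) = 0.371346.
1 − 2Q = 0.252266, giving −¼ ln(0.252266) = 0.344318.
d = 0.371346 + 0.344318 = 0.715664.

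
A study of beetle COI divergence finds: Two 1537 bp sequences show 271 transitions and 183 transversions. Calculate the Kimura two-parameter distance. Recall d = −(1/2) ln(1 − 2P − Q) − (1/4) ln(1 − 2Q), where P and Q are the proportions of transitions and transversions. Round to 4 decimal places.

P = 271/1537 ≈ 0.176318 and Q = 183/1537 ≈ 0.119063.
Under the Kimura two-parameter model, d = −½ ln(1 − 2P − Q) − ¼ ln(1 − 2Q).
1 − 2P − Q = 0.528301, giving −½ ln(0.528301) = 0.319045.
1 − 2Q = 0.761874, giving −¼ ln(0.761874) = 0.067994.
d = 0.319045 + 0.067994 = 0.387039.

0.3870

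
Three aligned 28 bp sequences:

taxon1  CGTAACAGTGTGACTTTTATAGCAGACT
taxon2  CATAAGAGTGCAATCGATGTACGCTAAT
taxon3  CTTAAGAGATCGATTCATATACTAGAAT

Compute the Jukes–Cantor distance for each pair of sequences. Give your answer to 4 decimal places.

d(taxon1,taxon2) = 0.8240, d(taxon1,taxon3) = 0.5565, d(taxon2,taxon3) = 0.4850

taxon1–taxon2: 14/28 sites differ → p = 0.5, d = −0.75 ln(1 − 0.666667) = 0.823960 ≈ 0.8240.
taxon1–taxon3: 11/28 sites differ → p ≈ 0.392857, d = −0.75 ln(1 − 0.523809) = 0.556452 ≈ 0.5565.
taxon2–taxon3: 10/28 sites differ → p ≈ 0.357143, d = −0.75 ln(1 − 0.476191) = 0.484971 ≈ 0.4850.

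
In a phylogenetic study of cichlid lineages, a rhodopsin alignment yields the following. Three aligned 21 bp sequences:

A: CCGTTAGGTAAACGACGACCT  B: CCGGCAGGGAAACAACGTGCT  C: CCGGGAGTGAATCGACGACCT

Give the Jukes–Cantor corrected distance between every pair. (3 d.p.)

A–B: 6/21 sites differ → p ≈ 0.285714, d = −0.75 ln(1 − 0.380952) = 0.359679 ≈ 0.360.
A–C: 5/21 sites differ → p ≈ 0.238095, d = −0.75 ln(1 − 0.31746) = 0.286451 ≈ 0.286.
B–C: 6/21 sites differ → p ≈ 0.285714, d = −0.75 ln(1 − 0.380952) = 0.359679 ≈ 0.360.

d(A,B) = 0.360, d(A,C) = 0.286, d(B,C) = 0.360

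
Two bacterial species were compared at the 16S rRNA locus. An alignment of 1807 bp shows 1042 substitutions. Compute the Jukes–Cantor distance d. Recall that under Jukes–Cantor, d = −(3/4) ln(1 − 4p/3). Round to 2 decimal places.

1.10

p = 1042/1807 ≈ 0.576646.
d = −(3/4) ln(1 − 4p/3) = −0.75 ln(1 − 0.768861) = −0.75 ln(0.231139)
  = −0.75 × (-1.464736) = 1.098552 substitutions/site.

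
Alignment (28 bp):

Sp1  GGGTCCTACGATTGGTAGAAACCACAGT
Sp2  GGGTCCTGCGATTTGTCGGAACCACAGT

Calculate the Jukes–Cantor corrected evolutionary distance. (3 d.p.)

The sequences differ at 4 of 28 sites (8, 14, 17, 19), so p = 4/28 ≈ 0.142857.
d = −(3/4) ln(1 − 4p/3) = −0.75 ln(1 − 0.190476) = −0.75 ln(0.809524)
  = −0.75 × (-0.211309) = 0.158482 substitutions/site.

0.158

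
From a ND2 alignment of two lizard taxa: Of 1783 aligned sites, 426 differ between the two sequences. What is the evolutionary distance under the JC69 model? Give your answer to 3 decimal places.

p = 426/1783 ≈ 0.238923.
d = −(3/4) ln(1 − 4p/3) = −0.75 ln(1 − 0.318564) = −0.75 ln(0.681436)
  = −0.75 × (-0.383553) = 0.287665 substitutions/site.

0.288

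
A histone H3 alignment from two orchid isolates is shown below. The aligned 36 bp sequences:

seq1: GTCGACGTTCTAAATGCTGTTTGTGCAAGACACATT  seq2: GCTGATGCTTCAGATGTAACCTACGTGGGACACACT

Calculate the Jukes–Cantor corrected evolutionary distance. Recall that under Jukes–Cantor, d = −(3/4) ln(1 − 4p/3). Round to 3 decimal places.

The sequences differ at 18 of 36 sites, so p = 18/36 = 0.5.
d = −(3/4) ln(1 − 4p/3) = −0.75 ln(1 − 0.666667) = −0.75 ln(0.333333)
  = −0.75 × (-1.098613) = 0.823960 substitutions/site.

0.824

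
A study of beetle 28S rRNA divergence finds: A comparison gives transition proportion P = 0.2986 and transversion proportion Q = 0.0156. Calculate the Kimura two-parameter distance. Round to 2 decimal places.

0.48

Under the Kimura two-parameter model, d = −½ ln(1 − 2P − Q) − ¼ ln(1 − 2Q).
1 − 2P − Q = 0.3872, giving −½ ln(0.3872) = 0.474407.
1 − 2Q = 0.9688, giving −¼ ln(0.9688) = 0.007924.
d = 0.474407 + 0.007924 = 0.482331.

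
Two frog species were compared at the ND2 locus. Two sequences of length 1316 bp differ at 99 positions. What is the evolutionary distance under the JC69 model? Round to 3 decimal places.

p = 99/1316 ≈ 0.075228.
d = −(3/4) ln(1 − 4p/3) = −0.75 ln(1 − 0.100304) = −0.75 ln(0.899696)
  = −0.75 × (-0.105698) = 0.079274 substitutions/site.

0.079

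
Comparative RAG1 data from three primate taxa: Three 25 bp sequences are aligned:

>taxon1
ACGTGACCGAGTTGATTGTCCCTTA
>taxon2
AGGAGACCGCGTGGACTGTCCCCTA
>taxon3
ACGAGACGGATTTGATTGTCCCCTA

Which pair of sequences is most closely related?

taxon1–taxon2: 6/25 differ, p = 0.240, d = 0.289.
taxon1–taxon3: 4/25 differ, p = 0.160, d = 0.180.
taxon2–taxon3: 6/25 differ, p = 0.240, d = 0.289.
The smallest distance is between taxon1 and taxon3.

taxon1 and taxon3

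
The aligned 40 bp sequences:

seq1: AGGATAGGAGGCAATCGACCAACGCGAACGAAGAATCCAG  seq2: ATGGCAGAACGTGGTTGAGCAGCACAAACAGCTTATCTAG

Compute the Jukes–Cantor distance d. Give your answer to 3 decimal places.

The sequences differ at 19 of 40 sites, so p = 19/40 = 0.475.
d = −(3/4) ln(1 − 4p/3) = −0.75 ln(1 − 0.633333) = −0.75 ln(0.366667)
  = −0.75 × (-1.003301) = 0.752476 substitutions/site.

0.752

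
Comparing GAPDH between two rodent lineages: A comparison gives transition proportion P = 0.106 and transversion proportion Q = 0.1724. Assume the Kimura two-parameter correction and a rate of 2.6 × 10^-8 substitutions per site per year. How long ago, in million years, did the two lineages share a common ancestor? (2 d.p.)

Under the Kimura two-parameter model, d = −½ ln(1 − 2P − Q) − ¼ ln(1 − 2Q).
1 − 2P − Q = 0.6156, giving −½ ln(0.6156) = 0.242579.
1 − 2Q = 0.6552, giving −¼ ln(0.6552) = 0.105704.
d = 0.242579 + 0.105704 = 0.348283.
Under a molecular clock d = 2μt, so t = d/(2μ) = 0.348283 / (2 × 2.6 × 10^-8) = 6.70 million years.

6.70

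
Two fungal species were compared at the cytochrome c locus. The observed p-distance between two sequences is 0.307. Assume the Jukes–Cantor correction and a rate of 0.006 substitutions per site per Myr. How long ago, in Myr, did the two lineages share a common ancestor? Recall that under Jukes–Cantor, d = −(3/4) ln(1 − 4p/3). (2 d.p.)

d = −(3/4) ln(1 − 4p/3) = −0.75 ln(1 − 0.409333) = −0.75 ln(0.590667)
  = −0.75 × (-0.526503) = 0.394877 substitutions/site.
Under a molecular clock d = 2μt, so t = d/(2μ) = 0.394877 / (2 × 0.006) = 32.91 Myr.

32.91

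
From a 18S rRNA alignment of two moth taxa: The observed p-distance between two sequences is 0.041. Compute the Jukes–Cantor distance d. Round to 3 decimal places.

d = −(3/4) ln(1 − 4p/3) = −0.75 ln(1 − 0.054667) = −0.75 ln(0.945333)
  = −0.75 × (-0.056218) = 0.042164 substitutions/site.

0.042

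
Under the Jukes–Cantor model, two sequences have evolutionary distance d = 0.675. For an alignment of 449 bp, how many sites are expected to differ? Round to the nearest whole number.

200

Invert JC69: p = (3/4)(1 − e^(−4d/3)) = 0.75 × (1 − e^(-0.9)) = 0.75 × (1 − 0.406570) = 0.445073.
Expected differing sites = pL ≈ 0.445073 × 449 = 199.837777 ≈ 200.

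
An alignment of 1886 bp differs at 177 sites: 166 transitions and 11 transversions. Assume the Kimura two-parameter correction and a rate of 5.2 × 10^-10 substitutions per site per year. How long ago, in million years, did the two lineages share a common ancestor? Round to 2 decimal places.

P = 166/1886 ≈ 0.088017 and Q = 11/1886 ≈ 0.005832.
Under the Kimura two-parameter model, d = −½ ln(1 − 2P − Q) − ¼ ln(1 − 2Q).
1 − 2P − Q = 0.818134, giving −½ ln(0.818134) = 0.100365.
1 − 2Q = 0.988336, giving −¼ ln(0.988336) = 0.002933.
d = 0.100365 + 0.002933 = 0.103298.
Under a molecular clock d = 2μt, so t = d/(2μ) = 0.103298 / (2 × 5.2 × 10^-10) = 99.33 million years.

99.33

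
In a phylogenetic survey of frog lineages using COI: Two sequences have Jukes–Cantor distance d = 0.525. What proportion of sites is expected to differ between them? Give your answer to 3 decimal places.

0.378

p = (3/4)(1 − e^(−4d/3)) = 0.75 × (1 − e^(-0.7)) = 0.75 × (1 − 0.496585) = 0.377561.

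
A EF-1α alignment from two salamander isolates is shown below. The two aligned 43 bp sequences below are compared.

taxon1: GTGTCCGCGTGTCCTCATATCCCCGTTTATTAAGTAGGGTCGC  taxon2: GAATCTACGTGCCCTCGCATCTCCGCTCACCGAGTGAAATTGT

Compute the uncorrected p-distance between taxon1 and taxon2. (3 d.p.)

The sequences differ at 19 of 43 positions.
p = 19/43 = 0.441860… ≈ 0.442 (to 3 d.p.).

0.442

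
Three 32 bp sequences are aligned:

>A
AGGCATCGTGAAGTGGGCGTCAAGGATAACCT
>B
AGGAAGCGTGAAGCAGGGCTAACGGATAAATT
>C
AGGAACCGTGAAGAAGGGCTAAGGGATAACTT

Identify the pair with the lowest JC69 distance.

A–B: 10/32 differ, p = 0.313, d = 0.404.
A–C: 9/32 differ, p = 0.281, d = 0.353.
B–C: 4/32 differ, p = 0.125, d = 0.137.
The smallest distance is between B and C.

B and C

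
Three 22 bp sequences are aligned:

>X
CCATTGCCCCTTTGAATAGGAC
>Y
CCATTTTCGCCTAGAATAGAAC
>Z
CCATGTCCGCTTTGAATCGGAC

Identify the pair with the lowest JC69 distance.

X–Y: 6/22 differ, p = 0.273, d = 0.339.
X–Z: 4/22 differ, p = 0.182, d = 0.208.
Y–Z: 6/22 differ, p = 0.273, d = 0.339.
The smallest distance is between X and Z.

X and Z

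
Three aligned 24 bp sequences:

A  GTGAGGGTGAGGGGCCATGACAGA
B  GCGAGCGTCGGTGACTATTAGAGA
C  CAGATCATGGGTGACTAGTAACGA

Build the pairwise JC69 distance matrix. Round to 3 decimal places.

A–B: 9/24 sites differ → p = 0.375, d = −0.75 ln(1 − 0.5) = 0.519860 ≈ 0.520.
A–C: 13/24 sites differ → p ≈ 0.541667, d = −0.75 ln(1 − 0.722223) = 0.960702 ≈ 0.961.
B–C: 8/24 sites differ → p ≈ 0.333333, d = −0.75 ln(1 − 0.444444) = 0.440839 ≈ 0.441.

d(A,B) = 0.520, d(A,C) = 0.961, d(B,C) = 0.441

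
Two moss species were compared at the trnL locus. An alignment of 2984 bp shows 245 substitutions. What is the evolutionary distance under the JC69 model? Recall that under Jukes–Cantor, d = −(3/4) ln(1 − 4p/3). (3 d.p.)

0.087

p = 245/2984 ≈ 0.082105.
d = −(3/4) ln(1 − 4p/3) = −0.75 ln(1 − 0.109473) = −0.75 ln(0.890527)
  = −0.75 × (-0.115942) = 0.086957 substitutions/site.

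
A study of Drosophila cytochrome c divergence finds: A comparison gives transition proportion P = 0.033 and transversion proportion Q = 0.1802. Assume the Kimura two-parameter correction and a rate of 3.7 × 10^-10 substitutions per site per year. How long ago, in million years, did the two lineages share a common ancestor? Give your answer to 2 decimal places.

341.95

Under the Kimura two-parameter model, d = −½ ln(1 − 2P − Q) − ¼ ln(1 − 2Q).
1 − 2P − Q = 0.7538, giving −½ ln(0.7538) = 0.141314.
1 − 2Q = 0.6396, giving −¼ ln(0.6396) = 0.111728.
d = 0.141314 + 0.111728 = 0.253042.
Under a molecular clock d = 2μt, so t = d/(2μ) = 0.253042 / (2 × 3.7 × 10^-10) = 341.95 million years.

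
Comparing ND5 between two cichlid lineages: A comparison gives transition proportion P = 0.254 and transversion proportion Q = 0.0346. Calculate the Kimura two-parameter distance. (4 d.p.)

Under the Kimura two-parameter model, d = −½ ln(1 − 2P − Q) − ¼ ln(1 − 2Q).
1 − 2P − Q = 0.4574, giving −½ ln(0.4574) = 0.391098.
1 − 2Q = 0.9308, giving −¼ ln(0.9308) = 0.017928.
d = 0.391098 + 0.017928 = 0.409026.

0.4090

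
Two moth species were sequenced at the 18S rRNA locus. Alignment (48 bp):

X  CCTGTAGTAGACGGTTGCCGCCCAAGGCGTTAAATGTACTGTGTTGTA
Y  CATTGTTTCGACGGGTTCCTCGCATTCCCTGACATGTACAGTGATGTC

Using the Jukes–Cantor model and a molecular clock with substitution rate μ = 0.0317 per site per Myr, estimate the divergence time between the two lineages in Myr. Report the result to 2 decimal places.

The sequences differ at 19 of 48 sites, so p = 19/48 ≈ 0.395833.
d = −(3/4) ln(1 − 4p/3) = −0.75 ln(1 − 0.527777) = −0.75 ln(0.472223)
  = −0.75 × (-0.750304) = 0.562728 substitutions/site.
Under a molecular clock d = 2μt, so t = d/(2μ) = 0.562728 / (2 × 0.0317) = 8.88 Myr.

8.88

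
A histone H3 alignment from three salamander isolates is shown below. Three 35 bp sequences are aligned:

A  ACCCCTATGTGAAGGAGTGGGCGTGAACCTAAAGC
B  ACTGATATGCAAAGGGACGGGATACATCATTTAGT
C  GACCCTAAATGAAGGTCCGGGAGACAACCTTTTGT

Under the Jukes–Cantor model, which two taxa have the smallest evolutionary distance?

A and C

A–B: 17/35 differ, p = 0.486, d = 0.782.
A–C: 14/35 differ, p = 0.400, d = 0.572.
B–C: 15/35 differ, p = 0.429, d = 0.635.
The smallest distance is between A and C.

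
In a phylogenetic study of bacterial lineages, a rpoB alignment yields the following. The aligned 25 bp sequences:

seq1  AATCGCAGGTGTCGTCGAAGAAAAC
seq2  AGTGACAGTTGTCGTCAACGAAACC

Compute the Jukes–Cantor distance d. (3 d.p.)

0.351

The sequences differ at 7 of 25 sites (2, 4, 5, 9, 17, 19, 24), so p = 7/25 = 0.28.
d = −(3/4) ln(1 − 4p/3) = −0.75 ln(1 − 0.373333) = −0.75 ln(0.626667)
  = −0.75 × (-0.467340) = 0.350505 substitutions/site.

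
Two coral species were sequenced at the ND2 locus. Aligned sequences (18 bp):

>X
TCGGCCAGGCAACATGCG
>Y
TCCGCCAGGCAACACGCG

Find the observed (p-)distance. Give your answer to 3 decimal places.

The sequences differ at 2 of 18 positions (sites 3, 15).
p = 2/18 = 0.111111… ≈ 0.111 (to 3 d.p.).

0.111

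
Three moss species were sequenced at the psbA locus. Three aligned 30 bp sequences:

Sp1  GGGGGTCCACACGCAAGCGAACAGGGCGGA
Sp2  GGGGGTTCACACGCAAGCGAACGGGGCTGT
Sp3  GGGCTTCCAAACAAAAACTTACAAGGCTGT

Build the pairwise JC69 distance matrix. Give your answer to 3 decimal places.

Sp1–Sp2: 4/30 sites differ → p ≈ 0.133333, d = −0.75 ln(1 − 0.177777) = 0.146808 ≈ 0.147.
Sp1–Sp3: 11/30 sites differ → p ≈ 0.366667, d = −0.75 ln(1 − 0.488889) = 0.503376 ≈ 0.503.
Sp2–Sp3: 11/30 sites differ → p ≈ 0.366667, d = −0.75 ln(1 − 0.488889) = 0.503376 ≈ 0.503.

d(Sp1,Sp2) = 0.147, d(Sp1,Sp3) = 0.503, d(Sp2,Sp3) = 0.503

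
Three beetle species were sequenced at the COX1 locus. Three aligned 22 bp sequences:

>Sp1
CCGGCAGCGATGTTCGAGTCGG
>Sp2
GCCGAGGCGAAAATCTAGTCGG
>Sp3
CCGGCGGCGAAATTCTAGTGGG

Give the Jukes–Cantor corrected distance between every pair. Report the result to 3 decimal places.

d(Sp1,Sp2) = 0.497, d(Sp1,Sp3) = 0.271, d(Sp2,Sp3) = 0.271

Sp1–Sp2: 8/22 sites differ → p ≈ 0.363636, d = −0.75 ln(1 − 0.484848) = 0.497470 ≈ 0.497.
Sp1–Sp3: 5/22 sites differ → p ≈ 0.227273, d = −0.75 ln(1 − 0.303031) = 0.270761 ≈ 0.271.
Sp2–Sp3: 5/22 sites differ → p ≈ 0.227273, d = −0.75 ln(1 − 0.303031) = 0.270761 ≈ 0.271.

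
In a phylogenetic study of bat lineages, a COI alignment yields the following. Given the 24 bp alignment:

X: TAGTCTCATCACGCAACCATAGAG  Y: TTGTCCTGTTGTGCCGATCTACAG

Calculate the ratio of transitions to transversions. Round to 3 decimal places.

1.600

Transitions are A↔G and C↔T; transversions are all other mismatches.
Transitions: 8. Transversions: 5.
R = 8/5 = 1.600.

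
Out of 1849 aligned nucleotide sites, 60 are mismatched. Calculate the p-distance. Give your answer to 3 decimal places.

p = 60/1849 = 0.032449… ≈ 0.032 (to 3 d.p.).

0.032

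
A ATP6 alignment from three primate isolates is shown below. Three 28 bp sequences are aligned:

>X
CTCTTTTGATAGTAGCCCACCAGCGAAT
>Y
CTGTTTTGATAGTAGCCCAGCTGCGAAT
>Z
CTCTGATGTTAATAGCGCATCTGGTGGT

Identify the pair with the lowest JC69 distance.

X–Y: 3/28 differ, p = 0.107, d = 0.116.
X–Z: 11/28 differ, p = 0.393, d = 0.556.
Y–Z: 11/28 differ, p = 0.393, d = 0.556.
The smallest distance is between X and Y.

X and Y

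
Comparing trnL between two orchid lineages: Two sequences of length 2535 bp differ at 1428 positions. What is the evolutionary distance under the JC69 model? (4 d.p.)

p = 1428/2535 ≈ 0.563314.
d = −(3/4) ln(1 − 4p/3) = −0.75 ln(1 − 0.751085) = −0.75 ln(0.248915)
  = −0.75 × (-1.390644) = 1.042983 substitutions/site.

1.0430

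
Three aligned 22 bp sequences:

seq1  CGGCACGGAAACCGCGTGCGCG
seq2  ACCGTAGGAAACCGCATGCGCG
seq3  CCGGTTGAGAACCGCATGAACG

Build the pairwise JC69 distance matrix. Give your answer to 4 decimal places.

seq1–seq2: 7/22 sites differ → p ≈ 0.318182, d = −0.75 ln(1 − 0.424243) = 0.414052 ≈ 0.4141.
seq1–seq3: 9/22 sites differ → p ≈ 0.409091, d = −0.75 ln(1 − 0.545455) = 0.591344 ≈ 0.5913.
seq2–seq3: 7/22 sites differ → p ≈ 0.318182, d = −0.75 ln(1 − 0.424243) = 0.414052 ≈ 0.4141.

d(seq1,seq2) = 0.4141, d(seq1,seq3) = 0.5913, d(seq2,seq3) = 0.4141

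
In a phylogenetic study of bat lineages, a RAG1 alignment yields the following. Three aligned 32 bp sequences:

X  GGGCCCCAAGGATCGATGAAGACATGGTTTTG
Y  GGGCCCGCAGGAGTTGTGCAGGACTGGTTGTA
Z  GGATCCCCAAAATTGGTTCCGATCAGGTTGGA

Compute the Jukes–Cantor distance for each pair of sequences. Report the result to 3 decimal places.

d(X,Y) = 0.520, d(X,Z) = 0.824, d(Y,Z) = 0.585

X–Y: 12/32 sites differ → p = 0.375, d = −0.75 ln(1 − 0.5) = 0.519860 ≈ 0.520.
X–Z: 16/32 sites differ → p = 0.5, d = −0.75 ln(1 − 0.666667) = 0.823960 ≈ 0.824.
Y–Z: 13/32 sites differ → p = 0.40625, d = −0.75 ln(1 − 0.541667) = 0.585119 ≈ 0.585.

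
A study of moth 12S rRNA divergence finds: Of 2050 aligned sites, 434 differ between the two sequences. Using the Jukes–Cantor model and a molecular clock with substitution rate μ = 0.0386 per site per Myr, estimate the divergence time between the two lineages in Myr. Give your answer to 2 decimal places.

p = 434/2050 ≈ 0.211707.
d = −(3/4) ln(1 − 4p/3) = −0.75 ln(1 − 0.282276) = −0.75 ln(0.717724)
  = −0.75 × (-0.331670) = 0.248753 substitutions/site.
Under a molecular clock d = 2μt, so t = d/(2μ) = 0.248753 / (2 × 0.0386) = 3.22 Myr.

3.22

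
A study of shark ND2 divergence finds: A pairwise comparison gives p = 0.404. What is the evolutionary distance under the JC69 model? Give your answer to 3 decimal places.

d = −(3/4) ln(1 − 4p/3) = −0.75 ln(1 − 0.538667) = −0.75 ln(0.461333)
  = −0.75 × (-0.773635) = 0.580226 substitutions/site.

0.580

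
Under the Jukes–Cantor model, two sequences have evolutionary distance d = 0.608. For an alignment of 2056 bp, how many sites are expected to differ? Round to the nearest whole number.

856

Invert JC69: p = (3/4)(1 − e^(−4d/3)) = 0.75 × (1 − e^(-0.810667)) = 0.75 × (1 − 0.444561) = 0.416579.
Expected differing sites = pL ≈ 0.416579 × 2056 = 856.486424 ≈ 856.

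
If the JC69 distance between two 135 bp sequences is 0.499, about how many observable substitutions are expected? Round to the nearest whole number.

49

Invert JC69: p = (3/4)(1 − e^(−4d/3)) = 0.75 × (1 − e^(-0.665333)) = 0.75 × (1 − 0.514102) = 0.364424.
Expected differing sites = pL ≈ 0.364424 × 135 = 49.19724 ≈ 49.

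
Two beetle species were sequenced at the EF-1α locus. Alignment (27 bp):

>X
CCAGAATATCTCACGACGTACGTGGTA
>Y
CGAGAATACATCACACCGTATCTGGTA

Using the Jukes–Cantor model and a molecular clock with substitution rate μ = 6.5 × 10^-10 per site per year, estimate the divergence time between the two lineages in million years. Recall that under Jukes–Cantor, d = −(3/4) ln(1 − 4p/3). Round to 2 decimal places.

244.71

The sequences differ at 7 of 27 sites (2, 9, 10, 15, 16, 21, 22), so p = 7/27 ≈ 0.259259.
d = −(3/4) ln(1 − 4p/3) = −0.75 ln(1 − 0.345679) = −0.75 ln(0.654321)
  = −0.75 × (-0.424157) = 0.318118 substitutions/site.
Under a molecular clock d = 2μt, so t = d/(2μ) = 0.318118 / (2 × 6.5 × 10^-10) = 244.71 million years.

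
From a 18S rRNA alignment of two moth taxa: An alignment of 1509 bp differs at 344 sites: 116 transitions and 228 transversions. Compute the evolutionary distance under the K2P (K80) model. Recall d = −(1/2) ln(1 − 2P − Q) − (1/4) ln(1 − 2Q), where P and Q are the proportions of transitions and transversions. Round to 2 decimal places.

0.27

P = 116/1509 ≈ 0.076872 and Q = 228/1509 ≈ 0.151093.
Under the Kimura two-parameter model, d = −½ ln(1 − 2P − Q) − ¼ ln(1 − 2Q).
1 − 2P − Q = 0.695163, giving −½ ln(0.695163) = 0.181804.
1 − 2Q = 0.697814, giving −¼ ln(0.697814) = 0.089951.
d = 0.181804 + 0.089951 = 0.271755.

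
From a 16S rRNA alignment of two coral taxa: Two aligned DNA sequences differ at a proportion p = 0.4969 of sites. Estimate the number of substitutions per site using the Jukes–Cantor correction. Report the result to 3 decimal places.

0.815

d = −(3/4) ln(1 − 4p/3) = −0.75 ln(1 − 0.662533) = −0.75 ln(0.337467)
  = −0.75 × (-1.086288) = 0.814716 substitutions/site.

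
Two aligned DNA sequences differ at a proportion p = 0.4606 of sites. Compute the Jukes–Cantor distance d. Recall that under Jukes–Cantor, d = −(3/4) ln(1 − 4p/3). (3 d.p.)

d = −(3/4) ln(1 − 4p/3) = −0.75 ln(1 − 0.614133) = −0.75 ln(0.385867)
  = −0.75 × (-0.952263) = 0.714197 substitutions/site.

0.714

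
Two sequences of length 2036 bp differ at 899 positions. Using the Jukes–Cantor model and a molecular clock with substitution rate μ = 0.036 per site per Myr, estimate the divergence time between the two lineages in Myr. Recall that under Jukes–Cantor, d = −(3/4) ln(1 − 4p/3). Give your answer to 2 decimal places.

9.26

p = 899/2036 ≈ 0.441552.
d = −(3/4) ln(1 − 4p/3) = −0.75 ln(1 − 0.588736) = −0.75 ln(0.411264)
  = −0.75 × (-0.888520) = 0.666390 substitutions/site.
Under a molecular clock d = 2μt, so t = d/(2μ) = 0.666390 / (2 × 0.036) = 9.26 Myr.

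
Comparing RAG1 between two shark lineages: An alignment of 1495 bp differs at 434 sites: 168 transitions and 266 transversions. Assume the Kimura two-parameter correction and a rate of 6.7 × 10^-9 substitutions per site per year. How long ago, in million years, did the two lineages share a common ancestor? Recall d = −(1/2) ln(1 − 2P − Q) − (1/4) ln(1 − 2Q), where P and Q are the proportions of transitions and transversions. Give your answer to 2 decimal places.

P = 168/1495 ≈ 0.112375 and Q = 266/1495 ≈ 0.177926.
Under the Kimura two-parameter model, d = −½ ln(1 − 2P − Q) − ¼ ln(1 − 2Q).
1 − 2P − Q = 0.597324, giving −½ ln(0.597324) = 0.257648.
1 − 2Q = 0.644148, giving −¼ ln(0.644148) = 0.109957.
d = 0.257648 + 0.109957 = 0.367605.
Under a molecular clock d = 2μt, so t = d/(2μ) = 0.367605 / (2 × 6.7 × 10^-9) = 27.43 million years.

27.43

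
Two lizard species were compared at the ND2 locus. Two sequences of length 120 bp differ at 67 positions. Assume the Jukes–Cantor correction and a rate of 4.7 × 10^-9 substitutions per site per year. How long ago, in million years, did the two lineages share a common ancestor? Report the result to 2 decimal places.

p = 67/120 ≈ 0.558333.
d = −(3/4) ln(1 − 4p/3) = −0.75 ln(1 − 0.744444) = −0.75 ln(0.255556)
  = −0.75 × (-1.364314) = 1.023236 substitutions/site.
Under a molecular clock d = 2μt, so t = d/(2μ) = 1.023236 / (2 × 4.7 × 10^-9) = 108.85 million years.

108.85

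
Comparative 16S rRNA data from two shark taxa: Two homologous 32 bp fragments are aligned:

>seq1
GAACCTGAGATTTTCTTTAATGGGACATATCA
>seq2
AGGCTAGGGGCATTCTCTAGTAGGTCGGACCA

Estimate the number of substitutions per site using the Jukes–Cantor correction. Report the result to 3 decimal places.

0.824

The sequences differ at 16 of 32 sites, so p = 16/32 = 0.5.
d = −(3/4) ln(1 − 4p/3) = −0.75 ln(1 − 0.666667) = −0.75 ln(0.333333)
  = −0.75 × (-1.098613) = 0.823960 substitutions/site.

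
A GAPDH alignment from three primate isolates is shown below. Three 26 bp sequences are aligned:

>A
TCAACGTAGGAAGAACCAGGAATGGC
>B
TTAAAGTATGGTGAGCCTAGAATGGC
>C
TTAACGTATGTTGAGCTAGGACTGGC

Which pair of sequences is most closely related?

A–B: 8/26 differ, p = 0.308, d = 0.396.
A–C: 7/26 differ, p = 0.269, d = 0.334.
B–C: 6/26 differ, p = 0.231, d = 0.276.
The smallest distance is between B and C.

B and C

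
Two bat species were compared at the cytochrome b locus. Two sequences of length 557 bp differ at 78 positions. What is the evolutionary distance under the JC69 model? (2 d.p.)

p = 78/557 ≈ 0.140036.
d = −(3/4) ln(1 − 4p/3) = −0.75 ln(1 − 0.186715) = −0.75 ln(0.813285)
  = −0.75 × (-0.206674) = 0.155006 substitutions/site.

0.16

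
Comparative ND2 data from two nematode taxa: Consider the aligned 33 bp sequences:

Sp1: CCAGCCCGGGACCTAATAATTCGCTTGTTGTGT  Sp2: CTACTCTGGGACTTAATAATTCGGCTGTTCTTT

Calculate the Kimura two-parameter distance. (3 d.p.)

Of 33 sites, 5 differences are transitions and 4 are transversions, so P = 5/33 ≈ 0.151515 and Q = 4/33 ≈ 0.121212.
Under the Kimura two-parameter model, d = −½ ln(1 − 2P − Q) − ¼ ln(1 − 2Q).
1 − 2P − Q = 0.575758, giving −½ ln(0.575758) = 0.276034.
1 − 2Q = 0.757576, giving −¼ ln(0.757576) = 0.069408.
d = 0.276034 + 0.069408 = 0.345442.

0.345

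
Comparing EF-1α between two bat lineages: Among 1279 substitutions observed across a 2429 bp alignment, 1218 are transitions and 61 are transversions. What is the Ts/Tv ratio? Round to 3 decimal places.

R = 1218/61 = 19.967213… ≈ 19.967 (to 3 d.p.).

19.967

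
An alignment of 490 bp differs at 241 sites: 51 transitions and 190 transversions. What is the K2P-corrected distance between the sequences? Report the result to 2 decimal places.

P = 51/490 ≈ 0.104082 and Q = 190/490 ≈ 0.387755.
Under the Kimura two-parameter model, d = −½ ln(1 − 2P − Q) − ¼ ln(1 − 2Q).
1 − 2P − Q = 0.404081, giving −½ ln(0.404081) = 0.453070.
1 − 2Q = 0.22449, giving −¼ ln(0.22449) = 0.373481.
d = 0.453070 + 0.373481 = 0.826551.

0.83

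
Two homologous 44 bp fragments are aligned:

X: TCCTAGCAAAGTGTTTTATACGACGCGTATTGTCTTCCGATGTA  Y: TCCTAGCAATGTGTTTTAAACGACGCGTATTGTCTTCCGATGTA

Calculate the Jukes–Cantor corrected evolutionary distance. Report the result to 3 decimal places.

0.047

The sequences differ at 2 of 44 sites (10, 19), so p = 2/44 ≈ 0.045455.
d = −(3/4) ln(1 − 4p/3) = −0.75 ln(1 − 0.060607) = −0.75 ln(0.939393)
  = −0.75 × (-0.062521) = 0.046891 substitutions/site.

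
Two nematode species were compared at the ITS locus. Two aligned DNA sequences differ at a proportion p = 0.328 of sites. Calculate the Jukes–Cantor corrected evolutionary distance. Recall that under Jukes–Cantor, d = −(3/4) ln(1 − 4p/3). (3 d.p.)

0.431

d = −(3/4) ln(1 − 4p/3) = −0.75 ln(1 − 0.437333) = −0.75 ln(0.562667)
  = −0.75 × (-0.575067) = 0.431300 substitutions/site.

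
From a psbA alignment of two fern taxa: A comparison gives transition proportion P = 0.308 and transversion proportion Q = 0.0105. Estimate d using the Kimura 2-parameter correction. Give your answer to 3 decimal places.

0.498

Under the Kimura two-parameter model, d = −½ ln(1 − 2P − Q) − ¼ ln(1 − 2Q).
1 − 2P − Q = 0.3735, giving −½ ln(0.3735) = 0.492419.
1 − 2Q = 0.979, giving −¼ ln(0.979) = 0.005306.
d = 0.492419 + 0.005306 = 0.497725.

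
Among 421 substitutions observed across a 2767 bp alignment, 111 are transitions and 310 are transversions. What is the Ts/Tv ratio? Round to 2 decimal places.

0.36

R = 111/310 = 0.358064… ≈ 0.36 (to 2 d.p.).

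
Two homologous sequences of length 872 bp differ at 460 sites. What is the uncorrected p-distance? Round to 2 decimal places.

0.53

p = 460/872 = 0.527522… ≈ 0.53 (to 2 d.p.).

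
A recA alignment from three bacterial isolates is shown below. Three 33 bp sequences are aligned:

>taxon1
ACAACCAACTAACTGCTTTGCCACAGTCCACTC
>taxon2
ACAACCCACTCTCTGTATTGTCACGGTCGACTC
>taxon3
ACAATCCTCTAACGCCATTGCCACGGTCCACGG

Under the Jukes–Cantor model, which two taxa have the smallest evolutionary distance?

taxon1–taxon2: 8/33 differ, p = 0.242, d = 0.293.
taxon1–taxon3: 9/33 differ, p = 0.273, d = 0.339.
taxon2–taxon3: 11/33 differ, p = 0.333, d = 0.441.
The smallest distance is between taxon1 and taxon2.

taxon1 and taxon2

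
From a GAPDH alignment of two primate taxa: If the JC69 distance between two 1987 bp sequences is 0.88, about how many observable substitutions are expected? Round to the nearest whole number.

Invert JC69: p = (3/4)(1 − e^(−4d/3)) = 0.75 × (1 − e^(-1.173333)) = 0.75 × (1 − 0.309334) = 0.518000.
Expected differing sites = pL ≈ 0.518000 × 1987 = 1029.266 ≈ 1029.

1029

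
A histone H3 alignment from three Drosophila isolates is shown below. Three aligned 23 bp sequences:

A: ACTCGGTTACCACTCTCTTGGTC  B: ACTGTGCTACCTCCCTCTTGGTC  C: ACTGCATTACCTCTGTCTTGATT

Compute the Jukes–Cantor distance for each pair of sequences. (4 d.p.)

d(A,B) = 0.2567, d(A,C) = 0.3904, d(B,C) = 0.3904

A–B: 5/23 sites differ → p ≈ 0.217391, d = −0.75 ln(1 − 0.289855) = 0.256715 ≈ 0.2567.
A–C: 7/23 sites differ → p ≈ 0.304348, d = −0.75 ln(1 − 0.405797) = 0.390401 ≈ 0.3904.
B–C: 7/23 sites differ → p ≈ 0.304348, d = −0.75 ln(1 − 0.405797) = 0.390401 ≈ 0.3904.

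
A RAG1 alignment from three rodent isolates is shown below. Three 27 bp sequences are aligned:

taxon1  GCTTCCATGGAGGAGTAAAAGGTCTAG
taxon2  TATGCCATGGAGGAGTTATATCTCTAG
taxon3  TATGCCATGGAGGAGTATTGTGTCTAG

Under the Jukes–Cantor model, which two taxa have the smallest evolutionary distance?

taxon2 and taxon3

taxon1–taxon2: 7/27 differ, p = 0.259, d = 0.318.
taxon1–taxon3: 7/27 differ, p = 0.259, d = 0.318.
taxon2–taxon3: 4/27 differ, p = 0.148, d = 0.165.
The smallest distance is between taxon2 and taxon3.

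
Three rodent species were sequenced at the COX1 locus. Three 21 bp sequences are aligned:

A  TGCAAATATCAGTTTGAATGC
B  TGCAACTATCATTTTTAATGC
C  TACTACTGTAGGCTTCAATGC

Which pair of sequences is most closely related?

A–B: 3/21 differ, p = 0.143, d = 0.158.
A–C: 8/21 differ, p = 0.381, d = 0.532.
B–C: 8/21 differ, p = 0.381, d = 0.532.
The smallest distance is between A and B.

A and B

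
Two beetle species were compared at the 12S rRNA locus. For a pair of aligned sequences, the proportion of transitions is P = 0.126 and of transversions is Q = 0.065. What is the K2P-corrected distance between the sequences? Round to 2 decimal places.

0.23

Under the Kimura two-parameter model, d = −½ ln(1 − 2P − Q) − ¼ ln(1 − 2Q).
1 − 2P − Q = 0.683, giving −½ ln(0.683) = 0.190630.
1 − 2Q = 0.87, giving −¼ ln(0.87) = 0.034816.
d = 0.190630 + 0.034816 = 0.225446.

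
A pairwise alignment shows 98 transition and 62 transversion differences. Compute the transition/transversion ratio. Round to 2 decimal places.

R = 98/62 = 1.580645… ≈ 1.58 (to 2 d.p.).

1.58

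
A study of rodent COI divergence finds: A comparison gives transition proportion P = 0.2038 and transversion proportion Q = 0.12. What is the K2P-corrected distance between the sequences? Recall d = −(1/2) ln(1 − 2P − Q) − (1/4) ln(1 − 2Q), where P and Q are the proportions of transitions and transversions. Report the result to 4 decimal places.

0.4436

Under the Kimura two-parameter model, d = −½ ln(1 − 2P − Q) − ¼ ln(1 − 2Q).
1 − 2P − Q = 0.4724, giving −½ ln(0.4724) = 0.374965.
1 − 2Q = 0.76, giving −¼ ln(0.76) = 0.068609.
d = 0.374965 + 0.068609 = 0.443574.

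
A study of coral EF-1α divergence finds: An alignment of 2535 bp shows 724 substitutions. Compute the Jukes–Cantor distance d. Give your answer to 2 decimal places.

0.36

p = 724/2535 ≈ 0.285602.
d = −(3/4) ln(1 − 4p/3) = −0.75 ln(1 − 0.380803) = −0.75 ln(0.619197)
  = −0.75 × (-0.479332) = 0.359499 substitutions/site.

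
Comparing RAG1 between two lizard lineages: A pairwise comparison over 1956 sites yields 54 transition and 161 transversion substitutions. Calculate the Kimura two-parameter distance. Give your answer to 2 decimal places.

P = 54/1956 ≈ 0.027607 and Q = 161/1956 ≈ 0.082311.
Under the Kimura two-parameter model, d = −½ ln(1 − 2P − Q) − ¼ ln(1 − 2Q).
1 − 2P − Q = 0.862475, giving −½ ln(0.862475) = 0.073975.
1 − 2Q = 0.835378, giving −¼ ln(0.835378) = 0.044968.
d = 0.073975 + 0.044968 = 0.118943.

0.12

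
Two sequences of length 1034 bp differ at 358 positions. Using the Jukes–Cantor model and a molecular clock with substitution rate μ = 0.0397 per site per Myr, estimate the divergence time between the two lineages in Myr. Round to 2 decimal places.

5.85

p = 358/1034 ≈ 0.346228.
d = −(3/4) ln(1 − 4p/3) = −0.75 ln(1 − 0.461637) = −0.75 ln(0.538363)
  = −0.75 × (-0.619222) = 0.464417 substitutions/site.
Under a molecular clock d = 2μt, so t = d/(2μ) = 0.464417 / (2 × 0.0397) = 5.85 Myr.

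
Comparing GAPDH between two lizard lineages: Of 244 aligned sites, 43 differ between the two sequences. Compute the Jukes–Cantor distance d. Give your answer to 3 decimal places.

0.201

p = 43/244 ≈ 0.17623.
d = −(3/4) ln(1 − 4p/3) = −0.75 ln(1 − 0.234973) = −0.75 ln(0.765027)
  = −0.75 × (-0.267844) = 0.200883 substitutions/site.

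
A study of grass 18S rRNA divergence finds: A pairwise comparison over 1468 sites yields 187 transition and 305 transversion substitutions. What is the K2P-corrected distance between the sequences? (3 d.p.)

P = 187/1468 ≈ 0.127384 and Q = 305/1468 ≈ 0.207766.
Under the Kimura two-parameter model, d = −½ ln(1 − 2P − Q) − ¼ ln(1 − 2Q).
1 − 2P − Q = 0.537466, giving −½ ln(0.537466) = 0.310445.
1 − 2Q = 0.584468, giving −¼ ln(0.584468) = 0.134263.
d = 0.310445 + 0.134263 = 0.444708.

0.445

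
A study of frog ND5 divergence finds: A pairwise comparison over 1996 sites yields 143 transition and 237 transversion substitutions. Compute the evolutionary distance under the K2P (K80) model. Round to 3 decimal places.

P = 143/1996 ≈ 0.071643 and Q = 237/1996 ≈ 0.118737.
Under the Kimura two-parameter model, d = −½ ln(1 − 2P − Q) − ¼ ln(1 − 2Q).
1 − 2P − Q = 0.737977, giving −½ ln(0.737977) = 0.151921.
1 − 2Q = 0.762526, giving −¼ ln(0.762526) = 0.067780.
d = 0.151921 + 0.067780 = 0.219701.

0.220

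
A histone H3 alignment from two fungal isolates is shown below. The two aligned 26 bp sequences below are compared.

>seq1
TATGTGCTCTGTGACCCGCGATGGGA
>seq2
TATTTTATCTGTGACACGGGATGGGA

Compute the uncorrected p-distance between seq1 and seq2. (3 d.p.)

The sequences differ at 5 of 26 positions (sites 4, 6, 7, 16, 19).
p = 5/26 = 0.192307… ≈ 0.192 (to 3 d.p.).

0.192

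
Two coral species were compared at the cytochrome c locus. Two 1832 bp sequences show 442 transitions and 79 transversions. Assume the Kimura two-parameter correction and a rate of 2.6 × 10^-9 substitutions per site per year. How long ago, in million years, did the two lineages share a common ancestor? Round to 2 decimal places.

P = 442/1832 ≈ 0.241266 and Q = 79/1832 ≈ 0.043122.
Under the Kimura two-parameter model, d = −½ ln(1 − 2P − Q) − ¼ ln(1 − 2Q).
1 − 2P − Q = 0.474346, giving −½ ln(0.474346) = 0.372909.
1 − 2Q = 0.913756, giving −¼ ln(0.913756) = 0.022548.
d = 0.372909 + 0.022548 = 0.395457.
Under a molecular clock d = 2μt, so t = d/(2μ) = 0.395457 / (2 × 2.6 × 10^-9) = 76.05 million years.

76.05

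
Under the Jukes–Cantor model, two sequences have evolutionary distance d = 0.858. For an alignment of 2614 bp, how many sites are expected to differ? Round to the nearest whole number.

Invert JC69: p = (3/4)(1 − e^(−4d/3)) = 0.75 × (1 − e^(-1.144)) = 0.75 × (1 − 0.318542) = 0.511094.
Expected differing sites = pL ≈ 0.511094 × 2614 = 1335.999716 ≈ 1336.

1336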